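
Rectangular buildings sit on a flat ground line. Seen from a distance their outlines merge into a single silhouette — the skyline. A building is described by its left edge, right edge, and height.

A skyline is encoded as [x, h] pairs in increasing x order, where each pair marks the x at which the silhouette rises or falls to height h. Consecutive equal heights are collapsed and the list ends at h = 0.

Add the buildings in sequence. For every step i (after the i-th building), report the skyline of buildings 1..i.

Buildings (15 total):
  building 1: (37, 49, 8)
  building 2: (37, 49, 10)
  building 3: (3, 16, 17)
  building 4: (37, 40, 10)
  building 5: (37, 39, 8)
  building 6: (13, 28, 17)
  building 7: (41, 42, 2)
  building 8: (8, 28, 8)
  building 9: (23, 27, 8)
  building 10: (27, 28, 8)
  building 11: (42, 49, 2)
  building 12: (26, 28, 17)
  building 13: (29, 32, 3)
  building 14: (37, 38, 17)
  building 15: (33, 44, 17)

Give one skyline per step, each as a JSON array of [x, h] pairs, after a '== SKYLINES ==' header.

== SKYLINES ==
[[37,8],[49,0]]
[[37,10],[49,0]]
[[3,17],[16,0],[37,10],[49,0]]
[[3,17],[16,0],[37,10],[49,0]]
[[3,17],[16,0],[37,10],[49,0]]
[[3,17],[28,0],[37,10],[49,0]]
[[3,17],[28,0],[37,10],[49,0]]
[[3,17],[28,0],[37,10],[49,0]]
[[3,17],[28,0],[37,10],[49,0]]
[[3,17],[28,0],[37,10],[49,0]]
[[3,17],[28,0],[37,10],[49,0]]
[[3,17],[28,0],[37,10],[49,0]]
[[3,17],[28,0],[29,3],[32,0],[37,10],[49,0]]
[[3,17],[28,0],[29,3],[32,0],[37,17],[38,10],[49,0]]
[[3,17],[28,0],[29,3],[32,0],[33,17],[44,10],[49,0]]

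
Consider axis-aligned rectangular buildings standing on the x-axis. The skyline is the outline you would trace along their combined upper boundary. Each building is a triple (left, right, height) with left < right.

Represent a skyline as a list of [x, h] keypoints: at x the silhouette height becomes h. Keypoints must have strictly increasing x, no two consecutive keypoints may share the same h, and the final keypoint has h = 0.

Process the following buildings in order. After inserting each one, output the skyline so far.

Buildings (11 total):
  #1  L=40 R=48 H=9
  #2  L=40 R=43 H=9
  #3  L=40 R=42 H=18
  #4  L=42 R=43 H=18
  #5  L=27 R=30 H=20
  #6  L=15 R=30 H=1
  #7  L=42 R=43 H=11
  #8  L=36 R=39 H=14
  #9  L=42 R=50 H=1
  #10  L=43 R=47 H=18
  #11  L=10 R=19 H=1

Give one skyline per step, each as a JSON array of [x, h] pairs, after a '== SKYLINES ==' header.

== SKYLINES ==
[[40,9],[48,0]]
[[40,9],[48,0]]
[[40,18],[42,9],[48,0]]
[[40,18],[43,9],[48,0]]
[[27,20],[30,0],[40,18],[43,9],[48,0]]
[[15,1],[27,20],[30,0],[40,18],[43,9],[48,0]]
[[15,1],[27,20],[30,0],[40,18],[43,9],[48,0]]
[[15,1],[27,20],[30,0],[36,14],[39,0],[40,18],[43,9],[48,0]]
[[15,1],[27,20],[30,0],[36,14],[39,0],[40,18],[43,9],[48,1],[50,0]]
[[15,1],[27,20],[30,0],[36,14],[39,0],[40,18],[47,9],[48,1],[50,0]]
[[10,1],[27,20],[30,0],[36,14],[39,0],[40,18],[47,9],[48,1],[50,0]]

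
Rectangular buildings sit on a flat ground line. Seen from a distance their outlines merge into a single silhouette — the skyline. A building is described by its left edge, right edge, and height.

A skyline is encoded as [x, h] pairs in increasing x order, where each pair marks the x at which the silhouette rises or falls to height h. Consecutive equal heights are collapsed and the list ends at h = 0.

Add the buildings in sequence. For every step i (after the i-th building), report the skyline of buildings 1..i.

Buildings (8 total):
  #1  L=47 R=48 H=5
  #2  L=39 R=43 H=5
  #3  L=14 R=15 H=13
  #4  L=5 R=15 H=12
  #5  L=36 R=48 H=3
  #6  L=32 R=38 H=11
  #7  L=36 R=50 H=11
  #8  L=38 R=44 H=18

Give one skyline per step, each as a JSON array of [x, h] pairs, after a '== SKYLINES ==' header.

== SKYLINES ==
[[47,5],[48,0]]
[[39,5],[43,0],[47,5],[48,0]]
[[14,13],[15,0],[39,5],[43,0],[47,5],[48,0]]
[[5,12],[14,13],[15,0],[39,5],[43,0],[47,5],[48,0]]
[[5,12],[14,13],[15,0],[36,3],[39,5],[43,3],[47,5],[48,0]]
[[5,12],[14,13],[15,0],[32,11],[38,3],[39,5],[43,3],[47,5],[48,0]]
[[5,12],[14,13],[15,0],[32,11],[50,0]]
[[5,12],[14,13],[15,0],[32,11],[38,18],[44,11],[50,0]]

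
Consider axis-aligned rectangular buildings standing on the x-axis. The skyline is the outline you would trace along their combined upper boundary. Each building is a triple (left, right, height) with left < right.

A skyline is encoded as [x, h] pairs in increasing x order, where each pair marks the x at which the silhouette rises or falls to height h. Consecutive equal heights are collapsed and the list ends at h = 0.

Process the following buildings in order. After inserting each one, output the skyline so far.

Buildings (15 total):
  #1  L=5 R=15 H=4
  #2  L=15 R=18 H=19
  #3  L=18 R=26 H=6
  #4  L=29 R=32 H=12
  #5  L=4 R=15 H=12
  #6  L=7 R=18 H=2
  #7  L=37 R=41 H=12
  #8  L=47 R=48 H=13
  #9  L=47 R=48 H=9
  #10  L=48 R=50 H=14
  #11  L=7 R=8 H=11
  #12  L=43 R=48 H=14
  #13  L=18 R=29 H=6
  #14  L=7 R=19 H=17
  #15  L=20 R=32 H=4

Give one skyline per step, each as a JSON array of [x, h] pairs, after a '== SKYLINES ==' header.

== SKYLINES ==
[[5,4],[15,0]]
[[5,4],[15,19],[18,0]]
[[5,4],[15,19],[18,6],[26,0]]
[[5,4],[15,19],[18,6],[26,0],[29,12],[32,0]]
[[4,12],[15,19],[18,6],[26,0],[29,12],[32,0]]
[[4,12],[15,19],[18,6],[26,0],[29,12],[32,0]]
[[4,12],[15,19],[18,6],[26,0],[29,12],[32,0],[37,12],[41,0]]
[[4,12],[15,19],[18,6],[26,0],[29,12],[32,0],[37,12],[41,0],[47,13],[48,0]]
[[4,12],[15,19],[18,6],[26,0],[29,12],[32,0],[37,12],[41,0],[47,13],[48,0]]
[[4,12],[15,19],[18,6],[26,0],[29,12],[32,0],[37,12],[41,0],[47,13],[48,14],[50,0]]
[[4,12],[15,19],[18,6],[26,0],[29,12],[32,0],[37,12],[41,0],[47,13],[48,14],[50,0]]
[[4,12],[15,19],[18,6],[26,0],[29,12],[32,0],[37,12],[41,0],[43,14],[50,0]]
[[4,12],[15,19],[18,6],[29,12],[32,0],[37,12],[41,0],[43,14],[50,0]]
[[4,12],[7,17],[15,19],[18,17],[19,6],[29,12],[32,0],[37,12],[41,0],[43,14],[50,0]]
[[4,12],[7,17],[15,19],[18,17],[19,6],[29,12],[32,0],[37,12],[41,0],[43,14],[50,0]]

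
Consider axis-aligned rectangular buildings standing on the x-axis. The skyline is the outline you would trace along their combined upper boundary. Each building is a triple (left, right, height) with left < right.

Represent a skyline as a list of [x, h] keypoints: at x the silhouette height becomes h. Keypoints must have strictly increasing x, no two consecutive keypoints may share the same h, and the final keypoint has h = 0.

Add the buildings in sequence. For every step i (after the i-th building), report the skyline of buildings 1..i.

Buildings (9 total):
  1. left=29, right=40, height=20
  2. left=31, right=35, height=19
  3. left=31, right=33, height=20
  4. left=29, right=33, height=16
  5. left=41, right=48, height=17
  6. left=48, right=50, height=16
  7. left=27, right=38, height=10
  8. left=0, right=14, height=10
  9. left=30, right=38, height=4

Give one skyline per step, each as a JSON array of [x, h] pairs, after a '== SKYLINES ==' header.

== SKYLINES ==
[[29,20],[40,0]]
[[29,20],[40,0]]
[[29,20],[40,0]]
[[29,20],[40,0]]
[[29,20],[40,0],[41,17],[48,0]]
[[29,20],[40,0],[41,17],[48,16],[50,0]]
[[27,10],[29,20],[40,0],[41,17],[48,16],[50,0]]
[[0,10],[14,0],[27,10],[29,20],[40,0],[41,17],[48,16],[50,0]]
[[0,10],[14,0],[27,10],[29,20],[40,0],[41,17],[48,16],[50,0]]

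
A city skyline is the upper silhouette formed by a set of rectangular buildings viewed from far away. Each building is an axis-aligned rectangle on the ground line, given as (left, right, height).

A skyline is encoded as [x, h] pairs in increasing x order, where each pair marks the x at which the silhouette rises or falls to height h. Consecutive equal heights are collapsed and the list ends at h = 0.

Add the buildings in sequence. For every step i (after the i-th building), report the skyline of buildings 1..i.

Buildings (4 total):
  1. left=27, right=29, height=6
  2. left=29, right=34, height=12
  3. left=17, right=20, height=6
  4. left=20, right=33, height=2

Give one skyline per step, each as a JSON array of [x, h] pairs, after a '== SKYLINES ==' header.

== SKYLINES ==
[[27,6],[29,0]]
[[27,6],[29,12],[34,0]]
[[17,6],[20,0],[27,6],[29,12],[34,0]]
[[17,6],[20,2],[27,6],[29,12],[34,0]]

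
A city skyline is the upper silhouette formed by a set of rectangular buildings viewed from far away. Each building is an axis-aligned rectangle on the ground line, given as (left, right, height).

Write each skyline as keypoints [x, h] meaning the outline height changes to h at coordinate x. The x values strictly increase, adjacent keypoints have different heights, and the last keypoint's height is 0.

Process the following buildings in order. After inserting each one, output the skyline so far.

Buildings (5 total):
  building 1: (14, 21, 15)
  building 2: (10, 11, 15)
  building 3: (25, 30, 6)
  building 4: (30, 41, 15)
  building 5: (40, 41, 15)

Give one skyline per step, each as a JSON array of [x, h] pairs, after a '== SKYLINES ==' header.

== SKYLINES ==
[[14,15],[21,0]]
[[10,15],[11,0],[14,15],[21,0]]
[[10,15],[11,0],[14,15],[21,0],[25,6],[30,0]]
[[10,15],[11,0],[14,15],[21,0],[25,6],[30,15],[41,0]]
[[10,15],[11,0],[14,15],[21,0],[25,6],[30,15],[41,0]]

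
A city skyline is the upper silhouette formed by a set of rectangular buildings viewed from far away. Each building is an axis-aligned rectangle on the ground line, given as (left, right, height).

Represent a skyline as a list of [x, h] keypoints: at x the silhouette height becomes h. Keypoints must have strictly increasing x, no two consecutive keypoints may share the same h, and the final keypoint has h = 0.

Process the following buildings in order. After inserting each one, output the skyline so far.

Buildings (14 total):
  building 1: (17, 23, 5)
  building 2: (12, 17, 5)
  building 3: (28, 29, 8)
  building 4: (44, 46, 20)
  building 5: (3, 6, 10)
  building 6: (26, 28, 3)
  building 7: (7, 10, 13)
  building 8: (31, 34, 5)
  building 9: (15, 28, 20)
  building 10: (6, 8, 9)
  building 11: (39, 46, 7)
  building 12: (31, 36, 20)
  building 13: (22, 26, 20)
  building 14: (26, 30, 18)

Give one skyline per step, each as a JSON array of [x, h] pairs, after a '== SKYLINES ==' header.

== SKYLINES ==
[[17,5],[23,0]]
[[12,5],[23,0]]
[[12,5],[23,0],[28,8],[29,0]]
[[12,5],[23,0],[28,8],[29,0],[44,20],[46,0]]
[[3,10],[6,0],[12,5],[23,0],[28,8],[29,0],[44,20],[46,0]]
[[3,10],[6,0],[12,5],[23,0],[26,3],[28,8],[29,0],[44,20],[46,0]]
[[3,10],[6,0],[7,13],[10,0],[12,5],[23,0],[26,3],[28,8],[29,0],[44,20],[46,0]]
[[3,10],[6,0],[7,13],[10,0],[12,5],[23,0],[26,3],[28,8],[29,0],[31,5],[34,0],[44,20],[46,0]]
[[3,10],[6,0],[7,13],[10,0],[12,5],[15,20],[28,8],[29,0],[31,5],[34,0],[44,20],[46,0]]
[[3,10],[6,9],[7,13],[10,0],[12,5],[15,20],[28,8],[29,0],[31,5],[34,0],[44,20],[46,0]]
[[3,10],[6,9],[7,13],[10,0],[12,5],[15,20],[28,8],[29,0],[31,5],[34,0],[39,7],[44,20],[46,0]]
[[3,10],[6,9],[7,13],[10,0],[12,5],[15,20],[28,8],[29,0],[31,20],[36,0],[39,7],[44,20],[46,0]]
[[3,10],[6,9],[7,13],[10,0],[12,5],[15,20],[28,8],[29,0],[31,20],[36,0],[39,7],[44,20],[46,0]]
[[3,10],[6,9],[7,13],[10,0],[12,5],[15,20],[28,18],[30,0],[31,20],[36,0],[39,7],[44,20],[46,0]]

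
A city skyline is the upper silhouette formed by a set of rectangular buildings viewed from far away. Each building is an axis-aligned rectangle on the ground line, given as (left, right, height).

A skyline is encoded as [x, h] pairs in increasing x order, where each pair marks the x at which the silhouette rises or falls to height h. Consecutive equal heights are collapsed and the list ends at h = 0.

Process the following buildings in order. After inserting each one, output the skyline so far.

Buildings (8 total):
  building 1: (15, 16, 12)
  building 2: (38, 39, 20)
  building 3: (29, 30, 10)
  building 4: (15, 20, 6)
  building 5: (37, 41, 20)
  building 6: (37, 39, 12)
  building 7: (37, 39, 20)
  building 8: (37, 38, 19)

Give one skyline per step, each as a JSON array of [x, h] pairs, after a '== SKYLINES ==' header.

== SKYLINES ==
[[15,12],[16,0]]
[[15,12],[16,0],[38,20],[39,0]]
[[15,12],[16,0],[29,10],[30,0],[38,20],[39,0]]
[[15,12],[16,6],[20,0],[29,10],[30,0],[38,20],[39,0]]
[[15,12],[16,6],[20,0],[29,10],[30,0],[37,20],[41,0]]
[[15,12],[16,6],[20,0],[29,10],[30,0],[37,20],[41,0]]
[[15,12],[16,6],[20,0],[29,10],[30,0],[37,20],[41,0]]
[[15,12],[16,6],[20,0],[29,10],[30,0],[37,20],[41,0]]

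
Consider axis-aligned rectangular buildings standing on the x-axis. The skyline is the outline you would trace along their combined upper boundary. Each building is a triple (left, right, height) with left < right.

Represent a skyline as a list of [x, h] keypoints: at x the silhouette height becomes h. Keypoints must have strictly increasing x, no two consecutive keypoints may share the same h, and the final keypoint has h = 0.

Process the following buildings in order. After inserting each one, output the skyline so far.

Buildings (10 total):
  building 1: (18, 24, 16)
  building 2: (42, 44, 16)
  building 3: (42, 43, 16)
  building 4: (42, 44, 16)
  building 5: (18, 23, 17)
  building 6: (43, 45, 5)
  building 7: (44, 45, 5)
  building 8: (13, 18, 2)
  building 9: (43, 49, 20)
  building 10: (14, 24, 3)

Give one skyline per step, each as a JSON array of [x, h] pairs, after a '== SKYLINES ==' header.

== SKYLINES ==
[[18,16],[24,0]]
[[18,16],[24,0],[42,16],[44,0]]
[[18,16],[24,0],[42,16],[44,0]]
[[18,16],[24,0],[42,16],[44,0]]
[[18,17],[23,16],[24,0],[42,16],[44,0]]
[[18,17],[23,16],[24,0],[42,16],[44,5],[45,0]]
[[18,17],[23,16],[24,0],[42,16],[44,5],[45,0]]
[[13,2],[18,17],[23,16],[24,0],[42,16],[44,5],[45,0]]
[[13,2],[18,17],[23,16],[24,0],[42,16],[43,20],[49,0]]
[[13,2],[14,3],[18,17],[23,16],[24,0],[42,16],[43,20],[49,0]]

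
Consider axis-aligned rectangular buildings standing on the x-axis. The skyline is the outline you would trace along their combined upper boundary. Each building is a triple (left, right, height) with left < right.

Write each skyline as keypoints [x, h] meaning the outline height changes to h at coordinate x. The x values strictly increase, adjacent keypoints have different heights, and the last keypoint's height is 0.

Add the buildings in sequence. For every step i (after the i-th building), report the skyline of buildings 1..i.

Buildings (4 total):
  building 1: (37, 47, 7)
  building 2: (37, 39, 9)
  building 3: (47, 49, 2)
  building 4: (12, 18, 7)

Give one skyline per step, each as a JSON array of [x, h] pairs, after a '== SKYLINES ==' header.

== SKYLINES ==
[[37,7],[47,0]]
[[37,9],[39,7],[47,0]]
[[37,9],[39,7],[47,2],[49,0]]
[[12,7],[18,0],[37,9],[39,7],[47,2],[49,0]]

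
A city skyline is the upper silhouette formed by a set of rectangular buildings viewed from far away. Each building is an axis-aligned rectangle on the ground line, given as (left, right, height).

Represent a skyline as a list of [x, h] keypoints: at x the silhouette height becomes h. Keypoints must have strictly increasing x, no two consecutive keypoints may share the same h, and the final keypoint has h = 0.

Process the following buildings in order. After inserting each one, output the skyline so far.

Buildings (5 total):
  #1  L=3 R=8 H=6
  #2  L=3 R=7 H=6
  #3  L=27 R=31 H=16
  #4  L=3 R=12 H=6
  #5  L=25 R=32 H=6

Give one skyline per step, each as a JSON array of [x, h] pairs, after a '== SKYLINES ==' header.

== SKYLINES ==
[[3,6],[8,0]]
[[3,6],[8,0]]
[[3,6],[8,0],[27,16],[31,0]]
[[3,6],[12,0],[27,16],[31,0]]
[[3,6],[12,0],[25,6],[27,16],[31,6],[32,0]]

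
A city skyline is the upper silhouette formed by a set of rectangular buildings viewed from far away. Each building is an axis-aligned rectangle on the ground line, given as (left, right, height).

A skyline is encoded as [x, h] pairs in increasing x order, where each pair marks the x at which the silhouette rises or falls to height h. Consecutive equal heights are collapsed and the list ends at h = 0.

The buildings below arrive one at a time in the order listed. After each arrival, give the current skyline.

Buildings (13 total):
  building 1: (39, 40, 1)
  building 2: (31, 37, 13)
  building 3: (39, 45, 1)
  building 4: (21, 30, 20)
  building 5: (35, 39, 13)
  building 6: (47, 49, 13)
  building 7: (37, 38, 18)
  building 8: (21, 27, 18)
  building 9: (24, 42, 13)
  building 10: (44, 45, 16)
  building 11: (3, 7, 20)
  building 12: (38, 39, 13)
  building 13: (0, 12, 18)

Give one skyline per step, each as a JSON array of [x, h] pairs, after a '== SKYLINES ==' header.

== SKYLINES ==
[[39,1],[40,0]]
[[31,13],[37,0],[39,1],[40,0]]
[[31,13],[37,0],[39,1],[45,0]]
[[21,20],[30,0],[31,13],[37,0],[39,1],[45,0]]
[[21,20],[30,0],[31,13],[39,1],[45,0]]
[[21,20],[30,0],[31,13],[39,1],[45,0],[47,13],[49,0]]
[[21,20],[30,0],[31,13],[37,18],[38,13],[39,1],[45,0],[47,13],[49,0]]
[[21,20],[30,0],[31,13],[37,18],[38,13],[39,1],[45,0],[47,13],[49,0]]
[[21,20],[30,13],[37,18],[38,13],[42,1],[45,0],[47,13],[49,0]]
[[21,20],[30,13],[37,18],[38,13],[42,1],[44,16],[45,0],[47,13],[49,0]]
[[3,20],[7,0],[21,20],[30,13],[37,18],[38,13],[42,1],[44,16],[45,0],[47,13],[49,0]]
[[3,20],[7,0],[21,20],[30,13],[37,18],[38,13],[42,1],[44,16],[45,0],[47,13],[49,0]]
[[0,18],[3,20],[7,18],[12,0],[21,20],[30,13],[37,18],[38,13],[42,1],[44,16],[45,0],[47,13],[49,0]]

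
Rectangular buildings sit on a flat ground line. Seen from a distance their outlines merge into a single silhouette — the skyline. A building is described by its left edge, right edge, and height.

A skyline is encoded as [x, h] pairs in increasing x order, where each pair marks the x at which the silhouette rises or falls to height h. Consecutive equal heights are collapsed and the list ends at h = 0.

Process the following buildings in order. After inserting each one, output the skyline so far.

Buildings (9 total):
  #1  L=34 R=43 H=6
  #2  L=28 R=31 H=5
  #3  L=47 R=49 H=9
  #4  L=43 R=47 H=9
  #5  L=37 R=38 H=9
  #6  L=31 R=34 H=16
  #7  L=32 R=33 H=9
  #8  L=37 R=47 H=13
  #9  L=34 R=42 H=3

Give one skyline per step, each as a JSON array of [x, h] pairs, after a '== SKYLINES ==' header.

== SKYLINES ==
[[34,6],[43,0]]
[[28,5],[31,0],[34,6],[43,0]]
[[28,5],[31,0],[34,6],[43,0],[47,9],[49,0]]
[[28,5],[31,0],[34,6],[43,9],[49,0]]
[[28,5],[31,0],[34,6],[37,9],[38,6],[43,9],[49,0]]
[[28,5],[31,16],[34,6],[37,9],[38,6],[43,9],[49,0]]
[[28,5],[31,16],[34,6],[37,9],[38,6],[43,9],[49,0]]
[[28,5],[31,16],[34,6],[37,13],[47,9],[49,0]]
[[28,5],[31,16],[34,6],[37,13],[47,9],[49,0]]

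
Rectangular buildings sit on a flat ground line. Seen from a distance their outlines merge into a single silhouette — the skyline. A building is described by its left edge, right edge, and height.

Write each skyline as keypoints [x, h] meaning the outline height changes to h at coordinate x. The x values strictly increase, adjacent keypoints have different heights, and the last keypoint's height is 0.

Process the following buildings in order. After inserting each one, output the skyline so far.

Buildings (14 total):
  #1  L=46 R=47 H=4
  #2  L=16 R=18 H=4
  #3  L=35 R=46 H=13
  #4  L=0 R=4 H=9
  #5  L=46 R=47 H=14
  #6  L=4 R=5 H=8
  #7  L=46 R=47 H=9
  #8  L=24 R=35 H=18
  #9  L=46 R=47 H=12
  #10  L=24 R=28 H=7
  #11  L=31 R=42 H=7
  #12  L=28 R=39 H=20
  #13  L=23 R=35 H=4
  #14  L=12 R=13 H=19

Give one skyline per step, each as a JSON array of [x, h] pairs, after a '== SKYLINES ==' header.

== SKYLINES ==
[[46,4],[47,0]]
[[16,4],[18,0],[46,4],[47,0]]
[[16,4],[18,0],[35,13],[46,4],[47,0]]
[[0,9],[4,0],[16,4],[18,0],[35,13],[46,4],[47,0]]
[[0,9],[4,0],[16,4],[18,0],[35,13],[46,14],[47,0]]
[[0,9],[4,8],[5,0],[16,4],[18,0],[35,13],[46,14],[47,0]]
[[0,9],[4,8],[5,0],[16,4],[18,0],[35,13],[46,14],[47,0]]
[[0,9],[4,8],[5,0],[16,4],[18,0],[24,18],[35,13],[46,14],[47,0]]
[[0,9],[4,8],[5,0],[16,4],[18,0],[24,18],[35,13],[46,14],[47,0]]
[[0,9],[4,8],[5,0],[16,4],[18,0],[24,18],[35,13],[46,14],[47,0]]
[[0,9],[4,8],[5,0],[16,4],[18,0],[24,18],[35,13],[46,14],[47,0]]
[[0,9],[4,8],[5,0],[16,4],[18,0],[24,18],[28,20],[39,13],[46,14],[47,0]]
[[0,9],[4,8],[5,0],[16,4],[18,0],[23,4],[24,18],[28,20],[39,13],[46,14],[47,0]]
[[0,9],[4,8],[5,0],[12,19],[13,0],[16,4],[18,0],[23,4],[24,18],[28,20],[39,13],[46,14],[47,0]]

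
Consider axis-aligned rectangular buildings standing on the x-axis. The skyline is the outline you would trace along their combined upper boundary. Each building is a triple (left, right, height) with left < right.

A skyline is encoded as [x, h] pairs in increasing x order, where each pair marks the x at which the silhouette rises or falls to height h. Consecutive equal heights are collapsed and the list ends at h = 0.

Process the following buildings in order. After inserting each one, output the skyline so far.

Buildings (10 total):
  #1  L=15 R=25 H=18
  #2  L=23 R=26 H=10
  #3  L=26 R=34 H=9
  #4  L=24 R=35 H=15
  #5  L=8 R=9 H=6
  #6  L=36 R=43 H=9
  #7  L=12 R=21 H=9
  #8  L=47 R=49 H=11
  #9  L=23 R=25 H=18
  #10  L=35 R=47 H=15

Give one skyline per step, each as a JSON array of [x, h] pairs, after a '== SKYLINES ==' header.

== SKYLINES ==
[[15,18],[25,0]]
[[15,18],[25,10],[26,0]]
[[15,18],[25,10],[26,9],[34,0]]
[[15,18],[25,15],[35,0]]
[[8,6],[9,0],[15,18],[25,15],[35,0]]
[[8,6],[9,0],[15,18],[25,15],[35,0],[36,9],[43,0]]
[[8,6],[9,0],[12,9],[15,18],[25,15],[35,0],[36,9],[43,0]]
[[8,6],[9,0],[12,9],[15,18],[25,15],[35,0],[36,9],[43,0],[47,11],[49,0]]
[[8,6],[9,0],[12,9],[15,18],[25,15],[35,0],[36,9],[43,0],[47,11],[49,0]]
[[8,6],[9,0],[12,9],[15,18],[25,15],[47,11],[49,0]]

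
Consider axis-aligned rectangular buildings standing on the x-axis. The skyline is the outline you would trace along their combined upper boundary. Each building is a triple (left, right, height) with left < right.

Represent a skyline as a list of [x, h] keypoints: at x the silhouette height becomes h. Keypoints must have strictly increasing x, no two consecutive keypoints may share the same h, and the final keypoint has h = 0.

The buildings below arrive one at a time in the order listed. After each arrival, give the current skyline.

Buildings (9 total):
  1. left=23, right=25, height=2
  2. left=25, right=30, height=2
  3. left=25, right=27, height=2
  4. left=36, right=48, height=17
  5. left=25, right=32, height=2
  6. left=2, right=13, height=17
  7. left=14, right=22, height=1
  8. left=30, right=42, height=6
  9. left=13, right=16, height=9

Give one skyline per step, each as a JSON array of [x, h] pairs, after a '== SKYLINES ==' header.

== SKYLINES ==
[[23,2],[25,0]]
[[23,2],[30,0]]
[[23,2],[30,0]]
[[23,2],[30,0],[36,17],[48,0]]
[[23,2],[32,0],[36,17],[48,0]]
[[2,17],[13,0],[23,2],[32,0],[36,17],[48,0]]
[[2,17],[13,0],[14,1],[22,0],[23,2],[32,0],[36,17],[48,0]]
[[2,17],[13,0],[14,1],[22,0],[23,2],[30,6],[36,17],[48,0]]
[[2,17],[13,9],[16,1],[22,0],[23,2],[30,6],[36,17],[48,0]]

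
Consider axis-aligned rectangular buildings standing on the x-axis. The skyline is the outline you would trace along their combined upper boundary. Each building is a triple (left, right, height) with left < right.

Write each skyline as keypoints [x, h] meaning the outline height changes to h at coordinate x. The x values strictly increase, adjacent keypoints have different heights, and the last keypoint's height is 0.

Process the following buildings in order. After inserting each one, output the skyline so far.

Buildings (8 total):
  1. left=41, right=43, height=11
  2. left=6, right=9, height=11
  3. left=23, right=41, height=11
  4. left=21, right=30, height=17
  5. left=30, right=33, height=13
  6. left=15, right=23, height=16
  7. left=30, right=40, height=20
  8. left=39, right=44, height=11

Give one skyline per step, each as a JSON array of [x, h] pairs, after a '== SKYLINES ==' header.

== SKYLINES ==
[[41,11],[43,0]]
[[6,11],[9,0],[41,11],[43,0]]
[[6,11],[9,0],[23,11],[43,0]]
[[6,11],[9,0],[21,17],[30,11],[43,0]]
[[6,11],[9,0],[21,17],[30,13],[33,11],[43,0]]
[[6,11],[9,0],[15,16],[21,17],[30,13],[33,11],[43,0]]
[[6,11],[9,0],[15,16],[21,17],[30,20],[40,11],[43,0]]
[[6,11],[9,0],[15,16],[21,17],[30,20],[40,11],[44,0]]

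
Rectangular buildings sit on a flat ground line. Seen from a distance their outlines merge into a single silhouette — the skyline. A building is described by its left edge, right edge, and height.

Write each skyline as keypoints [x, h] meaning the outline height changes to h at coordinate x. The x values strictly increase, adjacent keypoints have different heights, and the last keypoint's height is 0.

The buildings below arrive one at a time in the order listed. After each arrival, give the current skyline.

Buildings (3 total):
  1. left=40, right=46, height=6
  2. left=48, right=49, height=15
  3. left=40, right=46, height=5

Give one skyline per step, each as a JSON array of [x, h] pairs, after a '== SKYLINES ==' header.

== SKYLINES ==
[[40,6],[46,0]]
[[40,6],[46,0],[48,15],[49,0]]
[[40,6],[46,0],[48,15],[49,0]]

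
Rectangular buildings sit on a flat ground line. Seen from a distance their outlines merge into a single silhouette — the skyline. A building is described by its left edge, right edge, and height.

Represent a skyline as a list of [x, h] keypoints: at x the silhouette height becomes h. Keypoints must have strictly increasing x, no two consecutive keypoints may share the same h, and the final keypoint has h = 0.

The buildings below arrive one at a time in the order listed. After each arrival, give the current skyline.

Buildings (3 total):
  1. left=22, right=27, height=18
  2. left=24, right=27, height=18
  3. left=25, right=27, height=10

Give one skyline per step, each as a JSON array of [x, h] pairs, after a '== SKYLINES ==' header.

== SKYLINES ==
[[22,18],[27,0]]
[[22,18],[27,0]]
[[22,18],[27,0]]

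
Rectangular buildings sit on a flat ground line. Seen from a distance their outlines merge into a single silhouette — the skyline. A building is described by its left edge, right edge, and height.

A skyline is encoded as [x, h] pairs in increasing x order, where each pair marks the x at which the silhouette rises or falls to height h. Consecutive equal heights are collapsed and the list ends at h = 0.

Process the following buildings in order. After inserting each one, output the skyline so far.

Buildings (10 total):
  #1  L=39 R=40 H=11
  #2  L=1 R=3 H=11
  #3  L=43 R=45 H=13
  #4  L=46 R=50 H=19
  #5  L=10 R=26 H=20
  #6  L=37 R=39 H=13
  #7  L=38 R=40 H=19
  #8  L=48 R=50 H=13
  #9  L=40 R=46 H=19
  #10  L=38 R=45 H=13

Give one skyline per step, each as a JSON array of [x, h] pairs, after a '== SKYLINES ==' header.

== SKYLINES ==
[[39,11],[40,0]]
[[1,11],[3,0],[39,11],[40,0]]
[[1,11],[3,0],[39,11],[40,0],[43,13],[45,0]]
[[1,11],[3,0],[39,11],[40,0],[43,13],[45,0],[46,19],[50,0]]
[[1,11],[3,0],[10,20],[26,0],[39,11],[40,0],[43,13],[45,0],[46,19],[50,0]]
[[1,11],[3,0],[10,20],[26,0],[37,13],[39,11],[40,0],[43,13],[45,0],[46,19],[50,0]]
[[1,11],[3,0],[10,20],[26,0],[37,13],[38,19],[40,0],[43,13],[45,0],[46,19],[50,0]]
[[1,11],[3,0],[10,20],[26,0],[37,13],[38,19],[40,0],[43,13],[45,0],[46,19],[50,0]]
[[1,11],[3,0],[10,20],[26,0],[37,13],[38,19],[50,0]]
[[1,11],[3,0],[10,20],[26,0],[37,13],[38,19],[50,0]]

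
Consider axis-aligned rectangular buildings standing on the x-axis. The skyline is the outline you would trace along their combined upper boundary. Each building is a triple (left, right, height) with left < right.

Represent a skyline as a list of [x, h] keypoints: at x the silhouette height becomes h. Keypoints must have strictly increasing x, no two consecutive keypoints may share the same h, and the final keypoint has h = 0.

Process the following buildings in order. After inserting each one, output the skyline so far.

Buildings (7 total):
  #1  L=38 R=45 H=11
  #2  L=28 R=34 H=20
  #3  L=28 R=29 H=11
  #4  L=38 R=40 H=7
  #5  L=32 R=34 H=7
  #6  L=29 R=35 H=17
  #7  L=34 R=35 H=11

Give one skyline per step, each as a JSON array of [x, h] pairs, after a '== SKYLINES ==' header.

== SKYLINES ==
[[38,11],[45,0]]
[[28,20],[34,0],[38,11],[45,0]]
[[28,20],[34,0],[38,11],[45,0]]
[[28,20],[34,0],[38,11],[45,0]]
[[28,20],[34,0],[38,11],[45,0]]
[[28,20],[34,17],[35,0],[38,11],[45,0]]
[[28,20],[34,17],[35,0],[38,11],[45,0]]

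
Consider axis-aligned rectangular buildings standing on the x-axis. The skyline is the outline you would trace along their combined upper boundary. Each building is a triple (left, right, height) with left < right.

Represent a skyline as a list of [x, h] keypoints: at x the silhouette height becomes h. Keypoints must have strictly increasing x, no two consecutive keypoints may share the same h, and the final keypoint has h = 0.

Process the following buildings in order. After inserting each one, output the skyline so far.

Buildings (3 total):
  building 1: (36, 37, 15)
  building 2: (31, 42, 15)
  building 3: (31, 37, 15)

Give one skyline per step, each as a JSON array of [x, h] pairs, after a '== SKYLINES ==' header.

== SKYLINES ==
[[36,15],[37,0]]
[[31,15],[42,0]]
[[31,15],[42,0]]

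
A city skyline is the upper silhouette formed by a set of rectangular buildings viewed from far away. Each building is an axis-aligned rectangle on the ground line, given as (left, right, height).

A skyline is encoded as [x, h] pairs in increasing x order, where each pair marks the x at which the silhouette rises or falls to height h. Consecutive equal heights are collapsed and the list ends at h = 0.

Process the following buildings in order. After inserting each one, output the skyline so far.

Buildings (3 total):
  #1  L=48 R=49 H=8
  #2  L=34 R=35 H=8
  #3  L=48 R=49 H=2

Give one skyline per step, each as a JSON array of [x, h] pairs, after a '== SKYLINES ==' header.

== SKYLINES ==
[[48,8],[49,0]]
[[34,8],[35,0],[48,8],[49,0]]
[[34,8],[35,0],[48,8],[49,0]]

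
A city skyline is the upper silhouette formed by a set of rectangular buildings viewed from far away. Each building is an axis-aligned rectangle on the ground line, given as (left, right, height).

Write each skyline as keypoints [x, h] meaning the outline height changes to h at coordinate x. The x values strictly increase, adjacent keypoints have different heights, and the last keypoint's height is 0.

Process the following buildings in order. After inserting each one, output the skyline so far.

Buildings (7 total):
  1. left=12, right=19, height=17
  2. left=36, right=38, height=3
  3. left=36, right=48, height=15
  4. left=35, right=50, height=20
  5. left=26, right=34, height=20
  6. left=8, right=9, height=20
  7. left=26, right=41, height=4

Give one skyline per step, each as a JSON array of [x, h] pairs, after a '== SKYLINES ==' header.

== SKYLINES ==
[[12,17],[19,0]]
[[12,17],[19,0],[36,3],[38,0]]
[[12,17],[19,0],[36,15],[48,0]]
[[12,17],[19,0],[35,20],[50,0]]
[[12,17],[19,0],[26,20],[34,0],[35,20],[50,0]]
[[8,20],[9,0],[12,17],[19,0],[26,20],[34,0],[35,20],[50,0]]
[[8,20],[9,0],[12,17],[19,0],[26,20],[34,4],[35,20],[50,0]]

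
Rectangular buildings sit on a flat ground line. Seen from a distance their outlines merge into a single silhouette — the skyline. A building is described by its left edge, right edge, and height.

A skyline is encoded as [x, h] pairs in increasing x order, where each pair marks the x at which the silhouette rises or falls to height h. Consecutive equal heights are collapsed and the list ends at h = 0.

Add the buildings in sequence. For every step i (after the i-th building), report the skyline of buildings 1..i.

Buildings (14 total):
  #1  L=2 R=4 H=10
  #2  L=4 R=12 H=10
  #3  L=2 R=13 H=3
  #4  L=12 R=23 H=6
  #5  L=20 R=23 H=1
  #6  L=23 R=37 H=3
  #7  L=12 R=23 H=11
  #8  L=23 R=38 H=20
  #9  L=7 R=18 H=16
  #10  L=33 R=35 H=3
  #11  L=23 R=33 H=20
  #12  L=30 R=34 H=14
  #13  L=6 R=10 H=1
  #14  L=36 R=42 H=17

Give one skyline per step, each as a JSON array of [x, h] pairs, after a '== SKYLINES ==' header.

== SKYLINES ==
[[2,10],[4,0]]
[[2,10],[12,0]]
[[2,10],[12,3],[13,0]]
[[2,10],[12,6],[23,0]]
[[2,10],[12,6],[23,0]]
[[2,10],[12,6],[23,3],[37,0]]
[[2,10],[12,11],[23,3],[37,0]]
[[2,10],[12,11],[23,20],[38,0]]
[[2,10],[7,16],[18,11],[23,20],[38,0]]
[[2,10],[7,16],[18,11],[23,20],[38,0]]
[[2,10],[7,16],[18,11],[23,20],[38,0]]
[[2,10],[7,16],[18,11],[23,20],[38,0]]
[[2,10],[7,16],[18,11],[23,20],[38,0]]
[[2,10],[7,16],[18,11],[23,20],[38,17],[42,0]]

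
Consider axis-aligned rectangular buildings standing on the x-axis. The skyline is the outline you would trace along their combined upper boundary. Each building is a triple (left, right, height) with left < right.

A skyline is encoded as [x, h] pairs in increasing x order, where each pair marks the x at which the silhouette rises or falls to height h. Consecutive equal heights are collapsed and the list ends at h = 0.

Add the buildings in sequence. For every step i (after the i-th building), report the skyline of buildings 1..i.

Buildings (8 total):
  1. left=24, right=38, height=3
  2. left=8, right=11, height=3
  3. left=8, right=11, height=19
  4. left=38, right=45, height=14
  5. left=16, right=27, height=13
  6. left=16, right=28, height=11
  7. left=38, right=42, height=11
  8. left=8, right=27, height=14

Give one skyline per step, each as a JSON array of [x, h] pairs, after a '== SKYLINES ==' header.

== SKYLINES ==
[[24,3],[38,0]]
[[8,3],[11,0],[24,3],[38,0]]
[[8,19],[11,0],[24,3],[38,0]]
[[8,19],[11,0],[24,3],[38,14],[45,0]]
[[8,19],[11,0],[16,13],[27,3],[38,14],[45,0]]
[[8,19],[11,0],[16,13],[27,11],[28,3],[38,14],[45,0]]
[[8,19],[11,0],[16,13],[27,11],[28,3],[38,14],[45,0]]
[[8,19],[11,14],[27,11],[28,3],[38,14],[45,0]]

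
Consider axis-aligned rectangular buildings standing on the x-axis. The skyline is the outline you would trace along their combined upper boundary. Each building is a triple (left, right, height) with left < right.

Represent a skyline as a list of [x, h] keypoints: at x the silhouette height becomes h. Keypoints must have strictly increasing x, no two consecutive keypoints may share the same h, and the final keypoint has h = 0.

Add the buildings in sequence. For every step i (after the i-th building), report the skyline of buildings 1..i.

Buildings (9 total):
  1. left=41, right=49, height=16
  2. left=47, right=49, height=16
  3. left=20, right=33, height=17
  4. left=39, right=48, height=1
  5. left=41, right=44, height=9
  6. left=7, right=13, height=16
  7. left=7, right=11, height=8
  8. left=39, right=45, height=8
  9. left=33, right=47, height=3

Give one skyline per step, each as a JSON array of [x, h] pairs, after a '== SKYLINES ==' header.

== SKYLINES ==
[[41,16],[49,0]]
[[41,16],[49,0]]
[[20,17],[33,0],[41,16],[49,0]]
[[20,17],[33,0],[39,1],[41,16],[49,0]]
[[20,17],[33,0],[39,1],[41,16],[49,0]]
[[7,16],[13,0],[20,17],[33,0],[39,1],[41,16],[49,0]]
[[7,16],[13,0],[20,17],[33,0],[39,1],[41,16],[49,0]]
[[7,16],[13,0],[20,17],[33,0],[39,8],[41,16],[49,0]]
[[7,16],[13,0],[20,17],[33,3],[39,8],[41,16],[49,0]]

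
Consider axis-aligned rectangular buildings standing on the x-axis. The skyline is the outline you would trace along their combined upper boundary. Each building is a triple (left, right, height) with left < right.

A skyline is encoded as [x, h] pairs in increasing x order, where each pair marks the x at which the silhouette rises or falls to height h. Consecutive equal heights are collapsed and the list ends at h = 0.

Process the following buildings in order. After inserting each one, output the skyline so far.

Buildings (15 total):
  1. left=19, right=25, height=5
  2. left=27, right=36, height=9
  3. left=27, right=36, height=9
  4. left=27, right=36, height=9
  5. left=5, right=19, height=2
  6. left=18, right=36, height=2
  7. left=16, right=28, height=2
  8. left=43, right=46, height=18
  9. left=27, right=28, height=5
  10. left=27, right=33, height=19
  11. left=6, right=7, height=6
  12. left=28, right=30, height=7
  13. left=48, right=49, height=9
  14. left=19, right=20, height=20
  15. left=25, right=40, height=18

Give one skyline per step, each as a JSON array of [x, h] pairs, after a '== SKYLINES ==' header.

== SKYLINES ==
[[19,5],[25,0]]
[[19,5],[25,0],[27,9],[36,0]]
[[19,5],[25,0],[27,9],[36,0]]
[[19,5],[25,0],[27,9],[36,0]]
[[5,2],[19,5],[25,0],[27,9],[36,0]]
[[5,2],[19,5],[25,2],[27,9],[36,0]]
[[5,2],[19,5],[25,2],[27,9],[36,0]]
[[5,2],[19,5],[25,2],[27,9],[36,0],[43,18],[46,0]]
[[5,2],[19,5],[25,2],[27,9],[36,0],[43,18],[46,0]]
[[5,2],[19,5],[25,2],[27,19],[33,9],[36,0],[43,18],[46,0]]
[[5,2],[6,6],[7,2],[19,5],[25,2],[27,19],[33,9],[36,0],[43,18],[46,0]]
[[5,2],[6,6],[7,2],[19,5],[25,2],[27,19],[33,9],[36,0],[43,18],[46,0]]
[[5,2],[6,6],[7,2],[19,5],[25,2],[27,19],[33,9],[36,0],[43,18],[46,0],[48,9],[49,0]]
[[5,2],[6,6],[7,2],[19,20],[20,5],[25,2],[27,19],[33,9],[36,0],[43,18],[46,0],[48,9],[49,0]]
[[5,2],[6,6],[7,2],[19,20],[20,5],[25,18],[27,19],[33,18],[40,0],[43,18],[46,0],[48,9],[49,0]]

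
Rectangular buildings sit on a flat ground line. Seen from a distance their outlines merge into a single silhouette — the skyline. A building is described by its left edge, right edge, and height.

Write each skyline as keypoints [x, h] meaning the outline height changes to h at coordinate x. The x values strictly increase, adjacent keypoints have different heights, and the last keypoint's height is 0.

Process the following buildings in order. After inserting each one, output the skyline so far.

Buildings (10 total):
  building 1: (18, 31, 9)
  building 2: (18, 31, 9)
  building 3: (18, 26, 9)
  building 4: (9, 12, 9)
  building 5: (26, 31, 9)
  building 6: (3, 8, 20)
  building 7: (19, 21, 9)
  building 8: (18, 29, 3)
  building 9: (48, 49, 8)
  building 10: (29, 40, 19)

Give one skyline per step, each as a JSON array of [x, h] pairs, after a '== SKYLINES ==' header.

== SKYLINES ==
[[18,9],[31,0]]
[[18,9],[31,0]]
[[18,9],[31,0]]
[[9,9],[12,0],[18,9],[31,0]]
[[9,9],[12,0],[18,9],[31,0]]
[[3,20],[8,0],[9,9],[12,0],[18,9],[31,0]]
[[3,20],[8,0],[9,9],[12,0],[18,9],[31,0]]
[[3,20],[8,0],[9,9],[12,0],[18,9],[31,0]]
[[3,20],[8,0],[9,9],[12,0],[18,9],[31,0],[48,8],[49,0]]
[[3,20],[8,0],[9,9],[12,0],[18,9],[29,19],[40,0],[48,8],[49,0]]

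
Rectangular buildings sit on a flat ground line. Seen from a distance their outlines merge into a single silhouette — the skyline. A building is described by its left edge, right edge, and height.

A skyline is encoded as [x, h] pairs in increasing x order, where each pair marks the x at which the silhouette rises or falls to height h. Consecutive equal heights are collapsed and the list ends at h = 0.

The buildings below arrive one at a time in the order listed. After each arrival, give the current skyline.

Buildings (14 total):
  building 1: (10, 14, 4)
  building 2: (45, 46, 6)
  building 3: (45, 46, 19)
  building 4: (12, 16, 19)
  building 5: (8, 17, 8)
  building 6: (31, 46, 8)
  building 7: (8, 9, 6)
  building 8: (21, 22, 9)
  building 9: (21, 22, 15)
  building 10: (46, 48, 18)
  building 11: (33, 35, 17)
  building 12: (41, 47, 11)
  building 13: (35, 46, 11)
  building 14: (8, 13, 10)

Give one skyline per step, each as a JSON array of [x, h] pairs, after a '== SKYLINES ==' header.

== SKYLINES ==
[[10,4],[14,0]]
[[10,4],[14,0],[45,6],[46,0]]
[[10,4],[14,0],[45,19],[46,0]]
[[10,4],[12,19],[16,0],[45,19],[46,0]]
[[8,8],[12,19],[16,8],[17,0],[45,19],[46,0]]
[[8,8],[12,19],[16,8],[17,0],[31,8],[45,19],[46,0]]
[[8,8],[12,19],[16,8],[17,0],[31,8],[45,19],[46,0]]
[[8,8],[12,19],[16,8],[17,0],[21,9],[22,0],[31,8],[45,19],[46,0]]
[[8,8],[12,19],[16,8],[17,0],[21,15],[22,0],[31,8],[45,19],[46,0]]
[[8,8],[12,19],[16,8],[17,0],[21,15],[22,0],[31,8],[45,19],[46,18],[48,0]]
[[8,8],[12,19],[16,8],[17,0],[21,15],[22,0],[31,8],[33,17],[35,8],[45,19],[46,18],[48,0]]
[[8,8],[12,19],[16,8],[17,0],[21,15],[22,0],[31,8],[33,17],[35,8],[41,11],[45,19],[46,18],[48,0]]
[[8,8],[12,19],[16,8],[17,0],[21,15],[22,0],[31,8],[33,17],[35,11],[45,19],[46,18],[48,0]]
[[8,10],[12,19],[16,8],[17,0],[21,15],[22,0],[31,8],[33,17],[35,11],[45,19],[46,18],[48,0]]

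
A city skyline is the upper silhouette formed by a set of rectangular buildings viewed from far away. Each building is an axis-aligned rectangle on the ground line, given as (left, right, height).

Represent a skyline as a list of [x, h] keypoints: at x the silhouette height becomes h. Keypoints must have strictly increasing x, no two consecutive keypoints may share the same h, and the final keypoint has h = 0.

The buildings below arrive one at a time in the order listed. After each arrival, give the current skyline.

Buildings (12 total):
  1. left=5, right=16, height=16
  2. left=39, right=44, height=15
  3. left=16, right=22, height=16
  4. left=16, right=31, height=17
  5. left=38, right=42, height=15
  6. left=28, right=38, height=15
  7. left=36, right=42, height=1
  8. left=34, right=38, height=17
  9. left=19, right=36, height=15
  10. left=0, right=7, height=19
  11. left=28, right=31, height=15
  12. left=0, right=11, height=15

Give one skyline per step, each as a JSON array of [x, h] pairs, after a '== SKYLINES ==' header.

== SKYLINES ==
[[5,16],[16,0]]
[[5,16],[16,0],[39,15],[44,0]]
[[5,16],[22,0],[39,15],[44,0]]
[[5,16],[16,17],[31,0],[39,15],[44,0]]
[[5,16],[16,17],[31,0],[38,15],[44,0]]
[[5,16],[16,17],[31,15],[44,0]]
[[5,16],[16,17],[31,15],[44,0]]
[[5,16],[16,17],[31,15],[34,17],[38,15],[44,0]]
[[5,16],[16,17],[31,15],[34,17],[38,15],[44,0]]
[[0,19],[7,16],[16,17],[31,15],[34,17],[38,15],[44,0]]
[[0,19],[7,16],[16,17],[31,15],[34,17],[38,15],[44,0]]
[[0,19],[7,16],[16,17],[31,15],[34,17],[38,15],[44,0]]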